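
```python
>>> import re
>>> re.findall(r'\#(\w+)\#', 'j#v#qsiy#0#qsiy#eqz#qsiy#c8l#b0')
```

['v', '0', 'eqz', 'c8l']

Because there's exactly one group, `findall` drops the full match and keeps group 1 from each hit.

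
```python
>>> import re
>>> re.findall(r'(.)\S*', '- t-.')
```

['-', ' ']

Because there's exactly one group, `findall` drops the full match and keeps group 1 from each hit.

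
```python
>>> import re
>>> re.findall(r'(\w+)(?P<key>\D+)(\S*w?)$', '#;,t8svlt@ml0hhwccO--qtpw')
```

[('t8svlt', '@ml', '0hhwccO--qtpw')]

The pattern matches one or more of a word character (captured); then one or more of a non-digit (captured as 'key'); then zero or more of a non-whitespace character, then optionally a literal 'w' (captured); then anchored at the end.
`findall` packs the 3 group values into a tuple for every match.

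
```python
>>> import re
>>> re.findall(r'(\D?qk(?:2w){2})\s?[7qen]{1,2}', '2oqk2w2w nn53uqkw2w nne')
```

['oqk2w2w']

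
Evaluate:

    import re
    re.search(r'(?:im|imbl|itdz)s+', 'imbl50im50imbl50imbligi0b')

None

Here no position works, so the call returns None.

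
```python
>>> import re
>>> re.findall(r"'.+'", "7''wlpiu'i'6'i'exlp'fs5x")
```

With no groups in the pattern, `findall` gives back each whole match — 1 here.

["''wlpiu'i'6'i'exlp'"]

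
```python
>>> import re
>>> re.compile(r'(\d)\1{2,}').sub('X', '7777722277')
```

A backreference is literal: `\1` must see the identical characters the first group matched.
`sub` substitutes 'X' at each match site.

'XX77'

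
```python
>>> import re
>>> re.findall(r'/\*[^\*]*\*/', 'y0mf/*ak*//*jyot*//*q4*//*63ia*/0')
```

['/*ak*/', '/*jyot*/', '/*q4*/', '/*63ia*/']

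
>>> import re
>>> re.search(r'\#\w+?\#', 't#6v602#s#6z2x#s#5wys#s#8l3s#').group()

'#6v602#'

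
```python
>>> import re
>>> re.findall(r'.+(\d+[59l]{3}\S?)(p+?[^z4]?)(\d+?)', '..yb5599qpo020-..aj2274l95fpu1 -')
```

[('4l95f', 'pu', '1')]

`findall` packs the 3 group values into a tuple for every match.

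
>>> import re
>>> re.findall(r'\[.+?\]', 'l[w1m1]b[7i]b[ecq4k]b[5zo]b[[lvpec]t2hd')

['[w1m1]', '[7i]', '[ecq4k]', '[5zo]', '[[lvpec]']

Lazy quantifiers expand one character at a time until the remainder of the pattern can match.
Matches: at [1:7] → '[w1m1]'; at [8:12] → '[7i]'; at [13:20] → '[ecq4k]'; at [21:26] → '[5zo]'; at [27:35] → '[[lvpec]'.
Since nothing is captured, `findall` lists the 5 matched substrings directly.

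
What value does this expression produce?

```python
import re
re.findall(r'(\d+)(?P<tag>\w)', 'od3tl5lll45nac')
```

Pattern: one or more of a digit (captured); then a word character (captured as 'tag').
With 2 capturing groups, `findall` returns a 2-tuple per match.

[('3', 't'), ('5', 'l'), ('45', 'n')]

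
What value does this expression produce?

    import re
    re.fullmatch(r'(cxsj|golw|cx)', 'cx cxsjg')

`re.fullmatch` requires the pattern to consume the entire string.
Here the pattern can't cover the whole string, so the call returns None.

None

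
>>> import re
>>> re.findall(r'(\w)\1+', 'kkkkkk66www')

`\1` is not a pattern — it's the concrete string captured by group 1, re-applied verbatim.
Because there's exactly one group, `findall` drops the full match and keeps group 1 from each hit.

['k', '6', 'w']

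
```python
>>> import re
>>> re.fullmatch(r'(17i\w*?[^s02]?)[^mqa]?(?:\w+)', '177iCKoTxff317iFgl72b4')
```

None

For `fullmatch`, every character of the input must be accounted for by the pattern.
Here there's no way to consume every character, so the call returns None.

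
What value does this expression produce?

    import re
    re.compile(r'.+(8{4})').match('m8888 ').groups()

('8888',)

The match spans [0:5] → 'm8888'.
Captured: group 1 = '8888'.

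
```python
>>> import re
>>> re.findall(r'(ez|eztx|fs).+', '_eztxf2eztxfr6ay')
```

['ez']

Branches in `(...|...)` are attempted left-to-right; the first branch that allows the whole pattern to succeed is taken.
Walking the string: at [1:16] match 'eztxf2eztxfr6ay', group 1 = 'ez'.
With a single group, `findall` returns only what that group captured — 1 item.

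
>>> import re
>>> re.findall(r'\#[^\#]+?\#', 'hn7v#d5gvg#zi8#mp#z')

['#d5gvg#', '#mp#']

Walking the string: at [4:11] → '#d5gvg#'; at [14:18] → '#mp#'.
`findall` yields the raw match text (2 of them) because the pattern has no groups.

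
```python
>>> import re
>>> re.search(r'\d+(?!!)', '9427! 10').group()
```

'942'

Because the assertion is negative and zero-width, positions next to the forbidden text are skipped.
The match spans [0:3] → '942'.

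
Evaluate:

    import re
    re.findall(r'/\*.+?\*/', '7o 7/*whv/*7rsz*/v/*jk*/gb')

['/*whv/*7rsz*/', '/*jk*/']

Matches: at [4:17] → '/*whv/*7rsz*/'; at [18:24] → '/*jk*/'.
No capturing groups, so `findall` returns the 2 full match strings.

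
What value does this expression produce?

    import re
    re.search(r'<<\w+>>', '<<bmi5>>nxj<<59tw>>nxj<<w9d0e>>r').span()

`search` walks the string left to right and returns the first match it finds.
The match spans [0:8] → '<<bmi5>>'.

(0, 8)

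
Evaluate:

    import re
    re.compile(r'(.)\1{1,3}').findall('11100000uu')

['1', '0', 'u']

`\1` is not a pattern — it's the concrete string captured by group 1, re-applied verbatim.
Walking the string: at [0:3] match '111', group 1 = '1'; at [3:7] match '0000', group 1 = '0'; at [8:10] match 'uu', group 1 = 'u'.
One capturing group, so `findall` returns just the captured substring from each match — 3 in all.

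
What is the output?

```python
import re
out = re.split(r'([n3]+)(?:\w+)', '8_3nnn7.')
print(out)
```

This matches one or more of one of [n3] (captured); then one or more of a word character (non-capturing group).
Matches to split on: at [2:7] → '3nnn7'.
The group in the pattern means `split` returns the separators' captures alongside the pieces.

['8_', '3nnn', '.']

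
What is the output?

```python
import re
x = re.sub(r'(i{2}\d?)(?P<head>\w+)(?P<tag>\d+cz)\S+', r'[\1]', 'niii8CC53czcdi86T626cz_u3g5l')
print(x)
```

n[ii]

The pattern matches exactly 2 of the literal 'i', then optionally a digit (captured); then one or more of a word character (captured as 'head'); then one or more of a digit, then the literal 'cz' (captured as 'tag'); then one or more of a non-whitespace character.
Each match is replaced using the text its own group 1 captured.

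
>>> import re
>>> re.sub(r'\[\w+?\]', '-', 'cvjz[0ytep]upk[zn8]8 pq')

Every occurrence is swapped for '-'.

'cvjz-upk-8 pq'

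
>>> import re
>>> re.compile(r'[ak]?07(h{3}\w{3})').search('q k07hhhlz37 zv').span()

The pattern matches optionally one of [ak], then the literal '07'; then exactly 3 of the literal 'h', then exactly 3 of a word character (captured).
`search` walks the string left to right and returns the first match it finds.
The match spans [2:11] → 'k07hhhlz3'.
Captured: group 1 = 'hhhlz3'.

(2, 11)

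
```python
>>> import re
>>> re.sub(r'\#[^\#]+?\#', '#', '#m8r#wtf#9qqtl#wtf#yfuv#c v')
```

Each match is replaced by '#'.

'#wtf#wtf#c v'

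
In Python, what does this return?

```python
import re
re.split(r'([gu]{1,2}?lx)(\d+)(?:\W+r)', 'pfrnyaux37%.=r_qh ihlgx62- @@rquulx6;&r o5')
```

['pfrnyaux37%.=r_qh ihlgx62- @@rq', 'uulx', '6', ' o5']

The group in the pattern means `split` returns the separators' captures alongside the pieces.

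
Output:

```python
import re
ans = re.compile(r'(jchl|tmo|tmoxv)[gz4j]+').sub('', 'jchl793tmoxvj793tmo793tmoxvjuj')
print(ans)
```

jchl793793tmo793uj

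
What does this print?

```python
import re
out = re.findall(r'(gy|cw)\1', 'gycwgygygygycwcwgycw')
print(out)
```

['gy', 'gy', 'cw']

`\1` has to match the exact text group 1 already captured.
Matches: at [4:8] match 'gygy', group 1 = 'gy'; at [8:12] match 'gygy', group 1 = 'gy'; at [12:16] match 'cwcw', group 1 = 'cw'.
Because there's exactly one group, `findall` drops the full match and keeps group 1 from each hit.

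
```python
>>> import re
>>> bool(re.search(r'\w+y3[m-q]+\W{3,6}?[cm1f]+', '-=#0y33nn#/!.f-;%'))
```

False

Pattern: one or more of a word character; then the literal 'y3', then one or more of a character in [m-q], then 3 to 6 of a non-word character (lazy); then one or more of one of [cm1f].
Unlike `match`, `search` isn't anchored — it looks for the pattern anywhere in the string.
Here no position works, so the call returns None, and `bool(None)` is False.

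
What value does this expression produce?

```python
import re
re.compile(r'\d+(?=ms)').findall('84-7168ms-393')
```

Because the assertion is zero-width, the text it checks is not consumed and won't appear in the result.
Walking the string: at [3:7] → '7168'.
Since nothing is captured, `findall` lists the 1 matched substring directly.

['7168']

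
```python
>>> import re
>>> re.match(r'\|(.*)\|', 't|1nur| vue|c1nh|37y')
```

`match` is anchored at position 0; if the pattern doesn't fit there, it returns None.
Here the pattern fails at index 0, so the call returns None.

None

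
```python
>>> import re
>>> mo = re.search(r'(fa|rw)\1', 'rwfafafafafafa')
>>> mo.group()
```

'fafa'

After group 1 captures some text, `\1` only succeeds where that same text appears again.
Unlike `match`, `search` isn't anchored — it looks for the pattern anywhere in the string.
The match spans [2:6] → 'fafa'.
Captured: group 1 = 'fa'.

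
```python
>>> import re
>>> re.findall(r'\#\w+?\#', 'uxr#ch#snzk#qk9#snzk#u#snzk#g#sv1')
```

Matches: at [3:7] → '#ch#'; at [11:16] → '#qk9#'; at [20:23] → '#u#'; at [27:30] → '#g#'.
No capturing groups, so `findall` returns the 4 full match strings.

['#ch#', '#qk9#', '#u#', '#g#']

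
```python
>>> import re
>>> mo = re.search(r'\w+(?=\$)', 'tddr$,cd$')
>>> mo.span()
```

(0, 4)

The lookaround is zero-width — it requires the adjacent text to match without consuming it, so the asserted text isn't part of the match.
`re.search` tries every starting position until one works.
The match spans [0:4] → 'tddr'.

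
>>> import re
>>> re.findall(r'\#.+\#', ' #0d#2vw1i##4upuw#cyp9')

Matches: at [1:18] → '#0d#2vw1i##4upuw#'.
With no groups in the pattern, `findall` gives back each whole match — 1 here.

['#0d#2vw1i##4upuw#']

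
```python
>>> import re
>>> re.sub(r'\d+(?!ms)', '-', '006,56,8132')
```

The negative lookahead/lookbehind blocks any match where the forbidden context is present.
Matches: at [0:3] → '006'; at [4:6] → '56'; at [7:11] → '8132'.
Each match is replaced by '-'.

'-,-,-'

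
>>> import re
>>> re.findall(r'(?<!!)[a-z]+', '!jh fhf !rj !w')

['h', 'fhf', 'j']

The negative lookahead/lookbehind blocks any match where the forbidden context is present.
`findall` yields the raw match text (3 of them) because the pattern has no groups.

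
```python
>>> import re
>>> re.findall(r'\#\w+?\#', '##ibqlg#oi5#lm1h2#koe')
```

['#ibqlg#', '#lm1h2#']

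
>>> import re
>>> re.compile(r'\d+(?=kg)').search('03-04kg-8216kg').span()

(3, 5)

Because the assertion is zero-width, the text it checks is not consumed and won't appear in the result.
`re.search` tries every starting position until one works.
The match spans [3:5] → '04'.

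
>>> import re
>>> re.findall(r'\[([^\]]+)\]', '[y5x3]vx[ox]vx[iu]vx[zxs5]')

['y5x3', 'ox', 'iu', 'zxs5']

Because there's exactly one group, `findall` drops the full match and keeps group 1 from each hit.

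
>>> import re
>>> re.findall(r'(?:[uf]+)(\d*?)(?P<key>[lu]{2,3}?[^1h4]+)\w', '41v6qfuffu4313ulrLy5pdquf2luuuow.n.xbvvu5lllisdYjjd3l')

[('4313', 'ulrLy5pdquf2luuuow.n.xbvvu5lllisdYjjd3')]

This matches one or more of one of [uf] (non-capturing group); then zero or more of a digit (lazy) (captured); then 2 to 3 of one of [lu] (lazy), then one or more of any character except [1h4] (captured as 'key'); then a word character.
Walking the string: at [5:53] match 'fuffu4313ulrLy5pdquf2luuuow.n.xbvvu5lllisdYjjd3l', groups = ('4313', 'ulrLy5pdquf2luuuow.n.xbvvu5lllisdYjjd3').
Multiple groups make `findall` return tuples — one 2-tuple for the one match.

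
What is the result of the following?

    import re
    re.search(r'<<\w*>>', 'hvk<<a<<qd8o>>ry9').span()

The match spans [6:14] → '<<qd8o>>'.

(6, 14)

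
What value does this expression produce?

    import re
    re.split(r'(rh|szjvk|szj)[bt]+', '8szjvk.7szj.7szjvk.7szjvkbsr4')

['8szjvk.7szj.7szjvk.7', 'szjvk', 'sr4']

Matches to split on: at [20:26] → 'szjvkb'.
`re.split` interleaves the captured-group text with the surrounding fragments.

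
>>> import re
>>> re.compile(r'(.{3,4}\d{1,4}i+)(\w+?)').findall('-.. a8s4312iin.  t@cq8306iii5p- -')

This matches 3 to 4 of any character, then 1 to 4 of a digit, then one or more of a literal 'i' (captured); then one or more of a word character (lazy) (captured).
A non-greedy quantifier consumes as few characters as it can — just enough that the remainder of the pattern still matches from where it stops; whatever follows it matches normally.
Walking the string: at [3:14] match ' a8s4312iin', groups = (' a8s4312ii', 'n'); at [17:29] match 't@cq8306iii5', groups = ('t@cq8306iii', '5').
`findall` packs the 2 group values into a tuple for every match.

[(' a8s4312ii', 'n'), ('t@cq8306iii', '5')]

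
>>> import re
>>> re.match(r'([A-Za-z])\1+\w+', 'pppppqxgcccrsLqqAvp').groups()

The match spans [0:19] → 'pppppqxgcccrsLqqAvp'.
Captured: group 1 = 'p'.

('p',)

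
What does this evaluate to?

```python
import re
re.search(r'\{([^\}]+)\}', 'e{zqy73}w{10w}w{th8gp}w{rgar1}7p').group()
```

The match spans [1:8] → '{zqy73}'.

'{zqy73}'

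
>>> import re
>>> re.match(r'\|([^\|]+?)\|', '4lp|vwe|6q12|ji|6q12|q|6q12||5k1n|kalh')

None

`match` is anchored at position 0; if the pattern doesn't fit there, it returns None.
Here the string doesn't start with a match, so the call returns None.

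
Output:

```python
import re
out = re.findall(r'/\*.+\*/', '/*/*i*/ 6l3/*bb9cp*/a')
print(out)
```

['/*/*i*/ 6l3/*bb9cp*/']

Scanning left to right: at [0:20] → '/*/*i*/ 6l3/*bb9cp*/'.
With no groups in the pattern, `findall` gives back each whole match — 1 here.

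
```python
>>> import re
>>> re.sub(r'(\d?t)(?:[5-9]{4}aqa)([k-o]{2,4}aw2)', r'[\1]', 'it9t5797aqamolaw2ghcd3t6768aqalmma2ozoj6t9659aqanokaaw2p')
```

'it[9t]ghcd3t6768aqalmma2ozoj6t9659aqanokaaw2p'

The pattern matches optionally a digit, then the literal 't' (captured); then exactly 4 of a character in [5-9], then the literal 'aqa' (non-capturing group); then 2 to 4 of a character in [k-o], then the literal 'aw2' (captured).
Matches: at [2:17] → '9t5797aqamolaw2'.
`\1` in the replacement pulls in group 1's text for each match.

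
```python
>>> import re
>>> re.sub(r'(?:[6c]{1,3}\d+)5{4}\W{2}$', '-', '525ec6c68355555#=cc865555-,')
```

'525ec6c68355555#=-'

`sub` substitutes '-' at each match site.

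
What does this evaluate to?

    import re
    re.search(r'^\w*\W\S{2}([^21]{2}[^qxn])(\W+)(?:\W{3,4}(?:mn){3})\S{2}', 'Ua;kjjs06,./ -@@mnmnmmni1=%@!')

The pattern matches anchored at the start of the string; then zero or more of a word character, then a non-word character, then exactly 2 of a non-whitespace character; then exactly 2 of any character except [21], then any character except [qxn] (captured); then one or more of a non-word character (captured); then 3 to 4 of a non-word character, then the literal 'mn' repeated 3 times (non-capturing group); then exactly 2 of a non-whitespace character.
`re.search` tries every starting position until one works.
Here nothing in the string fits, so the call returns None.

None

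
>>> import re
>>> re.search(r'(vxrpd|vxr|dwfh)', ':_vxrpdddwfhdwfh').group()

`|` is ordered: at each position the engine commits to the first alternative that works.
`search` walks the string left to right and returns the first match it finds.
The match spans [2:7] → 'vxrpd'.
Captured: group 1 = 'vxrpd'.

'vxrpd'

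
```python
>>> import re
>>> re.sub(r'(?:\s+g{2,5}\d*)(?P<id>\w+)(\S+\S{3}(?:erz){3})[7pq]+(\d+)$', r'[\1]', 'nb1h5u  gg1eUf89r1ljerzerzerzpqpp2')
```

'nb1h5u[eUf89]'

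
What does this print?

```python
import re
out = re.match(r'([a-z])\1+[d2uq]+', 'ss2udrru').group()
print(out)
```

`match` is anchored at position 0; if the pattern doesn't fit there, it returns None.
The match spans [0:5] → 'ss2ud'.

ss2ud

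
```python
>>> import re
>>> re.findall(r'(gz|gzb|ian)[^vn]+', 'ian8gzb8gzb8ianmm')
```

`findall` collects group 1 from the one match (1 total).

['ian']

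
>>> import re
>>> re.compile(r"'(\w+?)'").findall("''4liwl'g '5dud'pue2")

With a single group, `findall` returns only what that group captured — 2 items.

['4liwl', '5dud']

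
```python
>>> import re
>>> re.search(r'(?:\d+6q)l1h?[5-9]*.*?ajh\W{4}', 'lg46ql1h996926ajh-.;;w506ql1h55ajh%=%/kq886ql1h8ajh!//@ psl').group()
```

Pattern: one or more of a digit, then the literal '6q' (non-capturing group); then the literal 'l1', then optionally a literal 'h', then zero or more of a character in [5-9]; then zero or more of any character (lazy), then the literal 'ajh', then exactly 4 of a non-word character.
With the lazy modifier that quantifier settles for the fewest repetitions that let the rest of the pattern succeed (the atoms after it are unaffected and can still be greedy).
`re.search` scans for the first position where the pattern succeeds.
The match spans [2:21] → '46ql1h996926ajh-.;;'.

'46ql1h996926ajh-.;;'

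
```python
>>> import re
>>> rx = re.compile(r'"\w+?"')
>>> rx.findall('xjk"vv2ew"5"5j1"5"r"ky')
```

Since nothing is captured, `findall` lists the 3 matched substrings directly.

['"vv2ew"', '"5j1"', '"r"']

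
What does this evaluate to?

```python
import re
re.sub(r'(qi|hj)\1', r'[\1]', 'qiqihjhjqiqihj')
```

After group 1 captures some text, `\1` only succeeds where that same text appears again.
Matches: at [0:4] → 'qiqi'; at [4:8] → 'hjhj'; at [8:12] → 'qiqi'.
Each match is replaced using the text its own group 1 captured.

'[qi][hj][qi]hj'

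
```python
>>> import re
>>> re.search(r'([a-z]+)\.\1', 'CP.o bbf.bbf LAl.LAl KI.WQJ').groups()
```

('bbf',)

After group 1 captures some text, `\1` only succeeds where that same text appears again.
`re.search` scans for the first position where the pattern succeeds.
The match spans [5:12] → 'bbf.bbf'.
Captured: group 1 = 'bbf'.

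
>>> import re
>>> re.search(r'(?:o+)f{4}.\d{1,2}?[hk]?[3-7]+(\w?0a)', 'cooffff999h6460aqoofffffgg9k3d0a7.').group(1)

Pattern: one or more of a literal 'o' (non-capturing group); then exactly 4 of the literal 'f', then any character, then 1 to 2 of a digit (lazy); then optionally one of [hk], then one or more of a character in [3-7]; then optionally a word character, then the literal '0a' (captured).
`search` walks the string left to right and returns the first match it finds.
The match spans [1:16] → 'ooffff999h6460a'.
Captured: group 1 = '0a'.

'0a'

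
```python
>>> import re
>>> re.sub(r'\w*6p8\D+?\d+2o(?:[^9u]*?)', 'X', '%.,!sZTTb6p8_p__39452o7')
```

This matches zero or more of a word character, then the literal '6p8'; then one or more of a non-digit (lazy); then one or more of a digit, then the literal '2o'; then zero or more of any character except [9u] (lazy) (non-capturing group).
A `+?`/`*?`/`{m,n}?` starts at its minimum and grows only as far as needed for what follows to match.
Matches: at [4:22] → 'sZTTb6p8_p__39452o'.
Each match is replaced by 'X'.

'%.,!X7'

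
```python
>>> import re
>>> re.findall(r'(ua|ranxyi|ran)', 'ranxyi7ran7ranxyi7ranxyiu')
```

`|` is ordered: at each position the engine commits to the first alternative that works.
Because there's exactly one group, `findall` drops the full match and keeps group 1 from each hit.

['ranxyi', 'ran', 'ranxyi', 'ranxyi']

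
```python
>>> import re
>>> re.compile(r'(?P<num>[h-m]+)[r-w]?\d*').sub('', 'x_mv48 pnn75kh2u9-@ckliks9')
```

This matches one or more of a character in [h-m] (captured as 'num'); then optionally a character in [r-w], then zero or more of a digit.
Each match is replaced by ''.

'x_ pnn75u9-@c'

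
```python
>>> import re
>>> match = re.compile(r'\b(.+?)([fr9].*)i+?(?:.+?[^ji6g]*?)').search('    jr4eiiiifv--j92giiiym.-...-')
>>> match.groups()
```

Pattern: a word boundary (`\b`, zero-width); then one or more of any character (lazy) (captured); then one of [fr9], then zero or more of any character (captured); then one or more of a literal 'i' (lazy); then one or more of any character (lazy), then zero or more of any character except [ji6g] (lazy) (non-capturing group).
`re.search` scans for the first position where the pattern succeeds.
The match spans [4:24] → 'jr4eiiiifv--j92giiiy'.
Captured: group 1 = 'j', group 2 = 'r4eiiiifv--j92gii'.

('j', 'r4eiiiifv--j92gii')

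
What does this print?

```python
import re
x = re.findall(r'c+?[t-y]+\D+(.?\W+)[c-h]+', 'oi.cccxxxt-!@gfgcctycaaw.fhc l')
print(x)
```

['.']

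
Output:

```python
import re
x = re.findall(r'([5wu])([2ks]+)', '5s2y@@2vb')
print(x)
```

[('5', 's2')]

Pattern: one of [5wu] (captured); then one or more of one of [2ks] (captured).
Matches: at [0:3] match '5s2', groups = ('5', 's2').
2 groups means the one result is a tuple of 2 captured strings — 1 here.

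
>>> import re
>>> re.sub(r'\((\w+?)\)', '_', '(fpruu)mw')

'_mw'

Matches: at [0:7] → '(fpruu)'.
Each match is replaced by '_'.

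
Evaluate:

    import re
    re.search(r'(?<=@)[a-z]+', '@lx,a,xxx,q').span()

(1, 3)

The `(?=…)`/`(?<=…)` assertion just peeks at neighbouring text; it doesn't advance the match position.
The match spans [1:3] → 'lx'.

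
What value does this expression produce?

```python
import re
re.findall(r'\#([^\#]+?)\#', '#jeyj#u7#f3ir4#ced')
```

['jeyj', 'f3ir4']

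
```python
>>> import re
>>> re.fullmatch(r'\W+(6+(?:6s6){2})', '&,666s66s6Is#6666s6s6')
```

None

The pattern matches one or more of a non-word character; then one or more of a literal '6', then the literal '6s6' repeated 2 times (captured).
For `fullmatch`, every character of the input must be accounted for by the pattern.
Here there's no way to consume every character, so the call returns None.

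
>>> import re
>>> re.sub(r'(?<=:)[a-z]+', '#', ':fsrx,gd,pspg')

Because the assertion is zero-width, the text it checks is not consumed and won't appear in the result.
Matches: at [1:5] → 'fsrx'.
Each match is replaced by '#'.

':#,gd,pspg'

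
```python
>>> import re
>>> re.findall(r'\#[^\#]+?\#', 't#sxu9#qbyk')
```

['#sxu9#']

Walking the string: at [1:7] → '#sxu9#'.
No capturing groups, so `findall` returns the 1 full match string.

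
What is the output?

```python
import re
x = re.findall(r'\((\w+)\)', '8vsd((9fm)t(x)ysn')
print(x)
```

Walking the string: at [5:10] match '(9fm)', group 1 = '9fm'; at [11:14] match '(x)', group 1 = 'x'.
Because there's exactly one group, `findall` drops the full match and keeps group 1 from each hit.

['9fm', 'x']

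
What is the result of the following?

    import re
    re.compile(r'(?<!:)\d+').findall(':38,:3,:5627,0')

Because the assertion is negative and zero-width, positions next to the forbidden text are skipped.
Walking the string: at [2:3] → '8'; at [9:12] → '627'; at [13:14] → '0'.
No capturing groups, so `findall` returns the 3 full match strings.

['8', '627', '0']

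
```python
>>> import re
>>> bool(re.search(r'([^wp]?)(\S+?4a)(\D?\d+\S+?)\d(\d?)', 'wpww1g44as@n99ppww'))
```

False

Here the pattern never matches, so the call returns None, and `bool(None)` is False.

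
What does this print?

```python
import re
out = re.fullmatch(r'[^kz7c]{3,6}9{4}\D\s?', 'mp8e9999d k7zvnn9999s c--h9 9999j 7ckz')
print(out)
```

`re.fullmatch` requires the pattern to consume the entire string.
Here there's no way to consume every character, so the call returns None.

None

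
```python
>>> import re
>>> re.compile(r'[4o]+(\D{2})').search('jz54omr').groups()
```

The match spans [3:7] → '4omr'.
Captured: group 1 = 'mr'.

('mr',)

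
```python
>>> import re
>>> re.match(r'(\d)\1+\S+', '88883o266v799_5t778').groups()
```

The match spans [0:19] → '88883o266v799_5t778'.
Captured: group 1 = '8'.

('8',)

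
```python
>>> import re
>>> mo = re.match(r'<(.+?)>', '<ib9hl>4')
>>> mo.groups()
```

('ib9hl',)

`re.match` won't scan ahead — the pattern has to work from the very first character.
The match spans [0:7] → '<ib9hl>'.
Captured: group 1 = 'ib9hl'.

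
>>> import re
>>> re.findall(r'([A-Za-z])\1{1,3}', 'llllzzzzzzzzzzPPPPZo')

['l', 'z', 'z', 'z', 'P']

The backreference `\1` re-matches whatever the first group consumed, character for character.
Matches: at [0:4] match 'llll', group 1 = 'l'; at [4:8] match 'zzzz', group 1 = 'z'; at [8:12] match 'zzzz', group 1 = 'z'; at [12:14] match 'zz', group 1 = 'z'; at [14:18] match 'PPPP', group 1 = 'P'.
Because there's exactly one group, `findall` drops the full match and keeps group 1 from each hit.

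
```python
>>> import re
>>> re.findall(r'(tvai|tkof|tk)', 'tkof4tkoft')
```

['tkof', 'tkof']

The regex engine tests alternatives in the order written; an earlier branch that matches wins even if a later one would match more.
Walking the string: at [0:4] match 'tkof', group 1 = 'tkof'; at [5:9] match 'tkof', group 1 = 'tkof'.
`findall` collects group 1 from each match (2 total).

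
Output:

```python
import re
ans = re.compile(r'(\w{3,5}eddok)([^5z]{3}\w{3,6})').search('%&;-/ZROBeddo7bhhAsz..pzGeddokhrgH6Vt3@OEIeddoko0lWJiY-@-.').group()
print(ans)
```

pzGeddokhrgH6Vt3

This matches 3 to 5 of a word character, then the literal 'ed', then the literal 'dok' (captured); then exactly 3 of any character except [5z], then 3 to 6 of a word character (captured).
`search` walks the string left to right and returns the first match it finds.
The match spans [22:38] → 'pzGeddokhrgH6Vt3'.
Captured: group 1 = 'pzGeddok', group 2 = 'hrgH6Vt3'.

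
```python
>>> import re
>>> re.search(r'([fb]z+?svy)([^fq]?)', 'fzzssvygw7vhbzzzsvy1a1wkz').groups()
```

The pattern matches one of [fb], then one or more of a literal 'z' (lazy), then the literal 'svy' (captured); then optionally any character except [fq] (captured).
`re.search` scans for the first position where the pattern succeeds.
The match spans [12:20] → 'bzzzsvy1'.
Captured: group 1 = 'bzzzsvy', group 2 = '1'.

('bzzzsvy', '1')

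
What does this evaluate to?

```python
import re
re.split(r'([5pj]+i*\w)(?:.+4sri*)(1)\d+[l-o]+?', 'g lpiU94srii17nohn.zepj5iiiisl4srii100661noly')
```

Pattern: one or more of one of [5pj], then zero or more of the literal 'i', then a word character (captured); then one or more of any character, then the literal '4sr', then zero or more of the literal 'i' (non-capturing group); then a literal '1' (captured); then one or more of a digit; then one or more of a character in [l-o] (lazy).
Matches to split on: at [3:42] → 'piU94srii17nohn.zepj5iiiisl4srii100661n'.
`re.split` interleaves the captured-group text with the surrounding fragments.

['g l', 'piU', '1', 'oly']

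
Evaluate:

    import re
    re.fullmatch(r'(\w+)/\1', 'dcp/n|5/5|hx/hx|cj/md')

`fullmatch` succeeds only if the pattern covers the string from start to end.
Here the string isn't matched end-to-end, so the call returns None.

None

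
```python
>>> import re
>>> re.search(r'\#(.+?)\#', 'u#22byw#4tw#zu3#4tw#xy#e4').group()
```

'#22byw#'

`search` walks the string left to right and returns the first match it finds.
The match spans [1:8] → '#22byw#'.
Captured: group 1 = '22byw'.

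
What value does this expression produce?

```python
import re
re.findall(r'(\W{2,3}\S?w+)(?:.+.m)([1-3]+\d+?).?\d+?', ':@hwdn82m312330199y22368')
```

[(':@hw', '312330')]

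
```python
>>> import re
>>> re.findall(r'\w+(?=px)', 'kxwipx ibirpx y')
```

['kxwi', 'ibir']

Lookahead/lookbehind check context without consuming it, so the matched span excludes the asserted characters.
Scanning left to right: at [0:4] → 'kxwi'; at [7:11] → 'ibir'.
`findall` yields the raw match text (2 of them) because the pattern has no groups.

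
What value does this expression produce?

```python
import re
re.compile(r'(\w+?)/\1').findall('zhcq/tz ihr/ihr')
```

['ihr']

After group 1 captures some text, `\1` only succeeds where that same text appears again.
One capturing group, so `findall` returns just the captured substring from the one match — 1 in all.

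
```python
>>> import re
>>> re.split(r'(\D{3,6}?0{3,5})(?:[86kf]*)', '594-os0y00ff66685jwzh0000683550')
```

This matches 3 to 6 of a non-digit (lazy), then 3 to 5 of a literal '0' (captured); then zero or more of one of [86kf] (non-capturing group).
Matches to split on: at [17:27] → 'jwzh000068'.
Because the pattern has a capturing group, `split` also inserts each captured text between the pieces.

['594-os0y00ff66685', 'jwzh0000', '3550']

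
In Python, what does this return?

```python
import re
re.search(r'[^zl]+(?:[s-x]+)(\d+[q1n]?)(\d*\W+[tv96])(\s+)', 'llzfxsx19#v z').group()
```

'fxsx19#v '

Pattern: one or more of any character except [zl]; then one or more of a character in [s-x] (non-capturing group); then one or more of a digit, then optionally one of [q1n] (captured); then zero or more of a digit, then one or more of a non-word character, then one of [tv96] (captured); then one or more of whitespace (captured).
`search` walks the string left to right and returns the first match it finds.
The match spans [3:12] → 'fxsx19#v '.
Captured: group 1 = '19', group 2 = '#v', group 3 = ' '.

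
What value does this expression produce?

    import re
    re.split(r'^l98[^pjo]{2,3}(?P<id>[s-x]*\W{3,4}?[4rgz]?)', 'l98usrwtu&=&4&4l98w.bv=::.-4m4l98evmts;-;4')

['', 'wtu&=&4', '&4l98w.bv=::.-4m4l98evmts;-;4']

With a capturing group present, the delimiter's captured portion is kept in the result list.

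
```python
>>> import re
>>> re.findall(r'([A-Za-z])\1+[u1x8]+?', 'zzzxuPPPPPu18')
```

After group 1 captures some text, `\1` only succeeds where that same text appears again.
Because there's exactly one group, `findall` drops the full match and keeps group 1 from each hit.

['z', 'P']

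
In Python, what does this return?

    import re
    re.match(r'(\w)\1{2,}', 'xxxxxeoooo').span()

(0, 5)

The backreference `\1` re-matches whatever the first group consumed, character for character.
`re.match` only tries the pattern at the start of the string.
The match spans [0:5] → 'xxxxx'.
Captured: group 1 = 'x'.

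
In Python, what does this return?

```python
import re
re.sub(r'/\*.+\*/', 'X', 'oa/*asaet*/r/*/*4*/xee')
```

'oaXxee'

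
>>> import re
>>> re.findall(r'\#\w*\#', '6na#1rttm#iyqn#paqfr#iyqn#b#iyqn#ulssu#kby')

['#1rttm#', '#paqfr#', '#b#', '#ulssu#']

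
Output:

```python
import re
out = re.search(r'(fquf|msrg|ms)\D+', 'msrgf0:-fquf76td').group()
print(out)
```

The match spans [0:5] → 'msrgf'.

msrgf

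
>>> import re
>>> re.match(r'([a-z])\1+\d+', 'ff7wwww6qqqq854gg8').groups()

`\1` has to match the exact text group 1 already captured.
With `match`, the pattern is implicitly anchored at the beginning.
The match spans [0:3] → 'ff7'.
Captured: group 1 = 'f'.

('f',)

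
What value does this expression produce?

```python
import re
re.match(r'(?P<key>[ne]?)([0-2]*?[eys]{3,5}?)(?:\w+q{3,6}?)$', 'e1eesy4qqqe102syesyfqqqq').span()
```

Pattern: optionally one of [ne] (captured as 'key'); then zero or more of a character in [0-2] (lazy), then 3 to 5 of one of [eys] (lazy) (captured); then one or more of a word character, then 3 to 6 of a literal 'q' (lazy) (non-capturing group); then anchored at the end.
`re.match` only tries the pattern at the start of the string.
The match spans [0:24] → 'e1eesy4qqqe102syesyfqqqq'.
Captured: group 1 = 'e', group 2 = '1ees'.

(0, 24)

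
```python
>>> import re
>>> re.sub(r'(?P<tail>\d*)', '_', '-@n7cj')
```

'_-_@_n__c_j_'

Each match is replaced by '_'.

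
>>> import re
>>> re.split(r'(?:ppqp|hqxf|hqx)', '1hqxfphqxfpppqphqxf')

['1', 'p', 'p', '', '']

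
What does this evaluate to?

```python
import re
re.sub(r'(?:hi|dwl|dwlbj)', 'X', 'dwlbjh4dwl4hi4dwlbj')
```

Branches in `(...|...)` are attempted left-to-right; the first branch that allows the whole pattern to succeed is taken.
Matches: at [0:3] → 'dwl'; at [7:10] → 'dwl'; at [11:13] → 'hi'; at [14:17] → 'dwl'.
`sub` substitutes 'X' at each match site.

'Xbjh4X4X4Xbj'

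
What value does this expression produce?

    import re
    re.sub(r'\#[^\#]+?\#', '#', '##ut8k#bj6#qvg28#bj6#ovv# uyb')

Matches: at [1:7] → '#ut8k#'; at [10:17] → '#qvg28#'; at [20:25] → '#ovv#'.
`sub` substitutes '#' at each match site.

'##bj6#bj6# uyb'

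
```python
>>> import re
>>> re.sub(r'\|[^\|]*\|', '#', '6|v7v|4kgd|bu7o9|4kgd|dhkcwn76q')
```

Each match is replaced by '#'.

'6#4kgd#4kgd|dhkcwn76q'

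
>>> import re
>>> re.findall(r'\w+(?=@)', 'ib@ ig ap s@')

Lookahead/lookbehind check context without consuming it, so the matched span excludes the asserted characters.
Walking the string: at [0:2] → 'ib'; at [10:11] → 's'.
`findall` yields the raw match text (2 of them) because the pattern has no groups.

['ib', 's']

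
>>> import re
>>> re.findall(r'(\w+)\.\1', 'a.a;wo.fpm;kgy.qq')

A backreference is literal: `\1` must see the identical characters the first group matched.
Walking the string: at [0:3] match 'a.a', group 1 = 'a'.
Because there's exactly one group, `findall` drops the full match and keeps group 1 from the one hit.

['a']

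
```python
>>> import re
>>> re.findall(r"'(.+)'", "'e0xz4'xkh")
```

Scanning left to right: at [0:7] match "'e0xz4'", group 1 = 'e0xz4'.
`findall` collects group 1 from the one match (1 total).

['e0xz4']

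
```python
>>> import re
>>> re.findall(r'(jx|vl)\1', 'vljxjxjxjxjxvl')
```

['jx', 'jx']

A backreference is literal: `\1` must see the identical characters the first group matched.
Walking the string: at [2:6] match 'jxjx', group 1 = 'jx'; at [6:10] match 'jxjx', group 1 = 'jx'.
Because there's exactly one group, `findall` drops the full match and keeps group 1 from each hit.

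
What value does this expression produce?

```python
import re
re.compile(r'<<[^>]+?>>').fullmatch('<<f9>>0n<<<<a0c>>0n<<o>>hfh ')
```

`re.fullmatch` is like wrapping the pattern in `^…$` (in single-line mode).
Here the string isn't matched end-to-end, so the call returns None.

None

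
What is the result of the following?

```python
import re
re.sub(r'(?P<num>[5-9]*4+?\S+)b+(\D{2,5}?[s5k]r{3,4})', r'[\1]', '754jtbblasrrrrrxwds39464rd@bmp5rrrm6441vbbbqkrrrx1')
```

This matches zero or more of a character in [5-9], then one or more of a literal '4' (lazy), then one or more of a non-whitespace character (captured as 'num'); then one or more of a literal 'b'; then 2 to 5 of a non-digit (lazy), then one of [s5k], then 3 to 4 of a literal 'r' (captured).
Matches: at [0:48] → '754jtbblasrrrrrxwds39464rd@bmp5rrrm6441vbbbqkrrr'.
Each match is replaced using the text its own group 1 captured.

'[754jtbblasrrrrrxwds39464rd@bmp5rrrm6441vb]x1'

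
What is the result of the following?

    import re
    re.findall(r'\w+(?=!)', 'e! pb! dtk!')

['e', 'pb', 'dtk']

The positive lookaround only admits positions where the adjacent text matches; those characters stay outside the span.
Since nothing is captured, `findall` lists the 3 matched substrings directly.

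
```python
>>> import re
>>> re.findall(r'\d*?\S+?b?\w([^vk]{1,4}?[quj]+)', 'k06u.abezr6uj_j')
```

['6u', 'zr6uj']

Pattern: zero or more of a digit (lazy), then one or more of a non-whitespace character (lazy); then optionally the literal 'b', then a word character; then 1 to 4 of any character except [vk] (lazy), then one or more of one of [quj] (captured).
One capturing group, so `findall` returns just the captured substring from each match — 2 in all.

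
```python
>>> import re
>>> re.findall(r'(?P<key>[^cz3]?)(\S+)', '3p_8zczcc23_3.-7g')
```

The pattern matches optionally any character except [cz3] (captured as 'key'); then one or more of a non-whitespace character (captured).
Matches: at [0:17] match '3p_8zczcc23_3.-7g', groups = ('', '3p_8zczcc23_3.-7g').
`findall` packs the 2 group values into a tuple for every match.

[('', '3p_8zczcc23_3.-7g')]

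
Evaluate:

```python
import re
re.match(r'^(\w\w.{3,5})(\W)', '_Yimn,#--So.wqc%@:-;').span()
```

(0, 8)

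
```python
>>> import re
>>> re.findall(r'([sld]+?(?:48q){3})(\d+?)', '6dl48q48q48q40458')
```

`findall` packs the 2 group values into a tuple for every match.

[('dl48q48q48q', '4')]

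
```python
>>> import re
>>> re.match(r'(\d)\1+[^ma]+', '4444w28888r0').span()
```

`\1` has to match the exact text group 1 already captured.
`match` is anchored at position 0; if the pattern doesn't fit there, it returns None.
The match spans [0:12] → '4444w28888r0'.
Captured: group 1 = '4'.

(0, 12)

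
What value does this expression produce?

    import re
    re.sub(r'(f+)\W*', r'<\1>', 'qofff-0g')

The pattern matches one or more of a literal 'f' (captured); then zero or more of a non-word character.
Matches: at [2:6] → 'fff-'.
`\1` in the replacement pulls in group 1's text for each match.

'qo<fff>0g'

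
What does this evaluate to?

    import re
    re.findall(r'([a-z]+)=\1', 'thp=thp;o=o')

['thp', 'o']

The backreference `\1` re-matches whatever the first group consumed, character for character.
Matches: at [0:7] match 'thp=thp', group 1 = 'thp'; at [8:11] match 'o=o', group 1 = 'o'.
Because there's exactly one group, `findall` drops the full match and keeps group 1 from each hit.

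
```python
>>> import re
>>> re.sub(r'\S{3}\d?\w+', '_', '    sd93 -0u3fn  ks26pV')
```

'    _ _  _'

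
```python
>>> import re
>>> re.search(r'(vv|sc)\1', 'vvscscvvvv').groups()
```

('sc',)

A backreference is literal: `\1` must see the identical characters the first group matched.
`re.search` scans for the first position where the pattern succeeds.
The match spans [2:6] → 'scsc'.
Captured: group 1 = 'sc'.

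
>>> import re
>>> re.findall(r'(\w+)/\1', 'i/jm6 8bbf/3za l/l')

After group 1 captures some text, `\1` only succeeds where that same text appears again.
Walking the string: at [15:18] match 'l/l', group 1 = 'l'.
Because there's exactly one group, `findall` drops the full match and keeps group 1 from the one hit.

['l']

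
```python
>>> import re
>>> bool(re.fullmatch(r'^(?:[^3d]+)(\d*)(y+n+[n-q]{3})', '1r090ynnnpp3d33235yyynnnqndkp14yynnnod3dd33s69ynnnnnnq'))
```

False

`fullmatch` succeeds only if the pattern covers the string from start to end.
Here the string isn't matched end-to-end, so the call returns None, and `bool(None)` is False.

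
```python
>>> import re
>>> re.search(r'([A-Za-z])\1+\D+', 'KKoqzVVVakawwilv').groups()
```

The backreference `\1` re-matches whatever the first group consumed, character for character.
`search` walks the string left to right and returns the first match it finds.
The match spans [0:16] → 'KKoqzVVVakawwilv'.
Captured: group 1 = 'K'.

('K',)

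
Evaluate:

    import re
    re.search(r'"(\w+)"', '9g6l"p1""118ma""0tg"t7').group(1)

'p1'

`search` walks the string left to right and returns the first match it finds.
The match spans [4:8] → '"p1"'.
Captured: group 1 = 'p1'.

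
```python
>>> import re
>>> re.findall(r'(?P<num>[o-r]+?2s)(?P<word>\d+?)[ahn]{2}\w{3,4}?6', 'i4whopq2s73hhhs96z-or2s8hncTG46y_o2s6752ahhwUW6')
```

[('opq2s', '73'), ('or2s', '8'), ('o2s', '6752')]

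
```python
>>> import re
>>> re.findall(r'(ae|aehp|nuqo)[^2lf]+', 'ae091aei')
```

['ae']

Walking the string: at [0:8] match 'ae091aei', group 1 = 'ae'.
Because there's exactly one group, `findall` drops the full match and keeps group 1 from the one hit.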